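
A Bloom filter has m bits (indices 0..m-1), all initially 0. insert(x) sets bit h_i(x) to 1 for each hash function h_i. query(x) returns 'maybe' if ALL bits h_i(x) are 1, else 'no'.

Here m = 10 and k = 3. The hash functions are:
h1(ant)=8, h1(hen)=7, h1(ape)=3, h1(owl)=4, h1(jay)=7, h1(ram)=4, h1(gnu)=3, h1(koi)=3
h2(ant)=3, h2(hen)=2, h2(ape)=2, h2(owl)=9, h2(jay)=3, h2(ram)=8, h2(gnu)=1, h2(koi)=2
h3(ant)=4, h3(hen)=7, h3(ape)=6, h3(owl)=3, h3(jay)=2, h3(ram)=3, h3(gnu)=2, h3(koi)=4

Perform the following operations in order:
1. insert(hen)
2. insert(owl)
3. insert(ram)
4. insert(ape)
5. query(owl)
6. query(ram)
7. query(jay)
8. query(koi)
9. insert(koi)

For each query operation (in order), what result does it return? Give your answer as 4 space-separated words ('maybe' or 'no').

Start: bits=0000000000
Op 1: insert hen -> sets bits 2 7 -> bits=0010000100
Op 2: insert owl -> sets bits 3 4 9 -> bits=0011100101
Op 3: insert ram -> sets bits 3 4 8 -> bits=0011100111
Op 4: insert ape -> sets bits 2 3 6 -> bits=0011101111
Op 5: query owl -> checks bit3=1, bit4=1, bit9=1 (all 1) -> maybe
Op 6: query ram -> checks bit3=1, bit4=1, bit8=1 (all 1) -> maybe
Op 7: query jay -> checks bit2=1, bit3=1, bit7=1 (all 1) -> maybe
Op 8: query koi -> checks bit2=1, bit3=1, bit4=1 (all 1) -> maybe
Op 9: insert koi -> sets bits 2 3 4 -> bits=0011101111
Query results in order: maybe maybe maybe maybe

Answer: maybe maybe maybe maybe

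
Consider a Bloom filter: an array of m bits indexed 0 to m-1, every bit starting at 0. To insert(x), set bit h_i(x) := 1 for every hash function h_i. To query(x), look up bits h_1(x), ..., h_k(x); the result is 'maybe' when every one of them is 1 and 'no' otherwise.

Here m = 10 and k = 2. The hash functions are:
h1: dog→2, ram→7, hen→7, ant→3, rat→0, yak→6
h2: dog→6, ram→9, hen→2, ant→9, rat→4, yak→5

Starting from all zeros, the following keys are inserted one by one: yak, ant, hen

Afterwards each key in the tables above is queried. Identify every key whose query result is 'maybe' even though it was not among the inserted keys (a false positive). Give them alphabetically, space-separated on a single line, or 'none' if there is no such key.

Start: bits=0000000000
After insert 'yak': sets bits 5 6 -> bits=0000011000
After insert 'ant': sets bits 3 9 -> bits=0001011001
After insert 'hen': sets bits 2 7 -> bits=0011011101
Not inserted: dog ram rat — query each against bits=0011011101:
query dog: checks bit2=1, bit6=1 (all 1) -> maybe => FALSE POSITIVE
query ram: checks bit7=1, bit9=1 (all 1) -> maybe => FALSE POSITIVE
query rat: checks bit0=0, bit4=0 (has a 0) -> no => not a false positive
False positives (alphabetical): dog ram

Answer: dog ram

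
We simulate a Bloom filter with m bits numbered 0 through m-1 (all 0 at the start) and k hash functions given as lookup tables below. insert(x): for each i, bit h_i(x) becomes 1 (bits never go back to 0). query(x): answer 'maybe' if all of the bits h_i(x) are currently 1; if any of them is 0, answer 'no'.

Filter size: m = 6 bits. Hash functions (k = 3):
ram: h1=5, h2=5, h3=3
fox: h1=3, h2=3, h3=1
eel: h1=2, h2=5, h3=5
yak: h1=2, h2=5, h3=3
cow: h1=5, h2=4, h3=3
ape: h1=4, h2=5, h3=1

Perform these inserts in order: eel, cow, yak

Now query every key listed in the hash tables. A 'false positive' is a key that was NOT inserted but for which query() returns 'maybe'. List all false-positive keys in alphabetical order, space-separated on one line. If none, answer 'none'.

Start: bits=000000
After insert 'eel': sets bits 2 5 -> bits=001001
After insert 'cow': sets bits 3 4 5 -> bits=001111
After insert 'yak': sets bits 2 3 5 -> bits=001111
Not inserted: ape fox ram — query each against bits=001111:
query ape: checks bit1=0, bit4=1, bit5=1 (has a 0) -> no => not a false positive
query fox: checks bit1=0, bit3=1 (has a 0) -> no => not a false positive
query ram: checks bit3=1, bit5=1 (all 1) -> maybe => FALSE POSITIVE
False positives (alphabetical): ram

Answer: ram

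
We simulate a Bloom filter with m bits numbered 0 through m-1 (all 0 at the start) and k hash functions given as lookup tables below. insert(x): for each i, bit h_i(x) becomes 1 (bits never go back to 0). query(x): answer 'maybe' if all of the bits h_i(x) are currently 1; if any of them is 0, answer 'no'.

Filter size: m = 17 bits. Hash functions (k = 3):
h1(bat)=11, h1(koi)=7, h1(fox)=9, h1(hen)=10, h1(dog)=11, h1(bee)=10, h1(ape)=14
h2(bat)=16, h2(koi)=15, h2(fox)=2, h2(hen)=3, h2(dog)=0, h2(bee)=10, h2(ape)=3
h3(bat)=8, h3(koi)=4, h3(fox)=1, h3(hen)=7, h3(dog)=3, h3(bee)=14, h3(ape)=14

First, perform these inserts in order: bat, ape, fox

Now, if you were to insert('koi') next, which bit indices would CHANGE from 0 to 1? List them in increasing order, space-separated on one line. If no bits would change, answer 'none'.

Answer: 4 7 15

Derivation:
Start: bits=00000000000000000
After insert 'bat': sets bits 8 11 16 -> bits=00000000100100001
After insert 'ape': sets bits 3 14 -> bits=00010000100100101
After insert 'fox': sets bits 1 2 9 -> bits=01110000110100101
insert 'koi' would touch bits 4 7 15; currently bit4=0, bit7=0, bit15=0
Bits that are 0 among those (would change 0->1): 4 7 15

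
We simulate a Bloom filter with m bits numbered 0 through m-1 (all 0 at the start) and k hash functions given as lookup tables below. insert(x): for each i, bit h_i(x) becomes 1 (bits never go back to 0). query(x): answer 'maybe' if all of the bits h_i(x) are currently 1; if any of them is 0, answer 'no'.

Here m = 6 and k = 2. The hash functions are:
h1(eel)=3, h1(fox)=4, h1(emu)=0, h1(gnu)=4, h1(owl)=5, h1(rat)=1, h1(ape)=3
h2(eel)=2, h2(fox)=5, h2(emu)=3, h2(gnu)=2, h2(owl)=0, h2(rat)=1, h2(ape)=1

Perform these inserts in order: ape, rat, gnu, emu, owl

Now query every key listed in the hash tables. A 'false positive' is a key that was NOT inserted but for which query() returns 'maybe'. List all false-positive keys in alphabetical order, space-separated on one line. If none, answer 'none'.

Start: bits=000000
After insert 'ape': sets bits 1 3 -> bits=010100
After insert 'rat': sets bits 1 -> bits=010100
After insert 'gnu': sets bits 2 4 -> bits=011110
After insert 'emu': sets bits 0 3 -> bits=111110
After insert 'owl': sets bits 0 5 -> bits=111111
Not inserted: eel fox — query each against bits=111111:
query eel: checks bit2=1, bit3=1 (all 1) -> maybe => FALSE POSITIVE
query fox: checks bit4=1, bit5=1 (all 1) -> maybe => FALSE POSITIVE
False positives (alphabetical): eel fox

Answer: eel fox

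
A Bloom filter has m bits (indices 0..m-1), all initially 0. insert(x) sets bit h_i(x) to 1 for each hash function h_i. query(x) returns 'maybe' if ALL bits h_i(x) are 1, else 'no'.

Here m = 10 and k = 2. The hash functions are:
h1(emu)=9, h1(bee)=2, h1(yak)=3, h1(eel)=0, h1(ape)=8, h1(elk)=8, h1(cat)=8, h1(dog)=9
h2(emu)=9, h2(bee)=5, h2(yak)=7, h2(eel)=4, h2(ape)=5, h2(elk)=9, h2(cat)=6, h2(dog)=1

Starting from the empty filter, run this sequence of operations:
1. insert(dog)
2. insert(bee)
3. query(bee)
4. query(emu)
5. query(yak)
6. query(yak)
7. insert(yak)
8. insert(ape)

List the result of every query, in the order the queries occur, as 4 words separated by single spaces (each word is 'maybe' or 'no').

Start: bits=0000000000
Op 1: insert dog -> sets bits 1 9 -> bits=0100000001
Op 2: insert bee -> sets bits 2 5 -> bits=0110010001
Op 3: query bee -> checks bit2=1, bit5=1 (all 1) -> maybe
Op 4: query emu -> checks bit9=1 (all 1) -> maybe
Op 5: query yak -> checks bit3=0, bit7=0 (has a 0) -> no
Op 6: query yak -> checks bit3=0, bit7=0 (has a 0) -> no
Op 7: insert yak -> sets bits 3 7 -> bits=0111010101
Op 8: insert ape -> sets bits 5 8 -> bits=0111010111
Query results in order: maybe maybe no no

Answer: maybe maybe no no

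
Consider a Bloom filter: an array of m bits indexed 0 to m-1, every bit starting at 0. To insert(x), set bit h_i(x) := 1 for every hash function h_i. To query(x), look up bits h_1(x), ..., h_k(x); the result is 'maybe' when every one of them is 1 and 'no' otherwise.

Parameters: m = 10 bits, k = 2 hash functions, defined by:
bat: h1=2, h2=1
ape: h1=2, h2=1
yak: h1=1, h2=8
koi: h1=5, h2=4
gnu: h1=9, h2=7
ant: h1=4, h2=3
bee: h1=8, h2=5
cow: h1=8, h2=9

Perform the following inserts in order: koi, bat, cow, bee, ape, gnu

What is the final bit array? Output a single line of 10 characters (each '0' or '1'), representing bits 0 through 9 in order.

Answer: 0110110111

Derivation:
Start: bits=0000000000
After insert 'koi': sets bits 4 5 -> bits=0000110000
After insert 'bat': sets bits 1 2 -> bits=0110110000
After insert 'cow': sets bits 8 9 -> bits=0110110011
After insert 'bee': sets bits 5 8 -> bits=0110110011
After insert 'ape': sets bits 1 2 -> bits=0110110011
After insert 'gnu': sets bits 7 9 -> bits=0110110111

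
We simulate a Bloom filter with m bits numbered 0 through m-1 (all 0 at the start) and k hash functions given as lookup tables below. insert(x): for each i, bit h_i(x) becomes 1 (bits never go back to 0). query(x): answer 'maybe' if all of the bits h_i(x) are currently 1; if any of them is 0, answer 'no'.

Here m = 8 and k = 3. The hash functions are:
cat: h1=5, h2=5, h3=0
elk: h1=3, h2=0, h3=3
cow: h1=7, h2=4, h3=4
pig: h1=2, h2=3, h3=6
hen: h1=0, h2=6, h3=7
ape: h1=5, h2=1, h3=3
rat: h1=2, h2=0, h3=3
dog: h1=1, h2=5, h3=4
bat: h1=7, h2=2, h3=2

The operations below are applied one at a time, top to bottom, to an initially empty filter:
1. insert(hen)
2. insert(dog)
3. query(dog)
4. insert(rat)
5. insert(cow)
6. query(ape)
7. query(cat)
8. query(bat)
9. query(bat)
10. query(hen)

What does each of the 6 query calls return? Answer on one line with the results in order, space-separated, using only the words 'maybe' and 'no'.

Start: bits=00000000
Op 1: insert hen -> sets bits 0 6 7 -> bits=10000011
Op 2: insert dog -> sets bits 1 4 5 -> bits=11001111
Op 3: query dog -> checks bit1=1, bit4=1, bit5=1 (all 1) -> maybe
Op 4: insert rat -> sets bits 0 2 3 -> bits=11111111
Op 5: insert cow -> sets bits 4 7 -> bits=11111111
Op 6: query ape -> checks bit1=1, bit3=1, bit5=1 (all 1) -> maybe
Op 7: query cat -> checks bit0=1, bit5=1 (all 1) -> maybe
Op 8: query bat -> checks bit2=1, bit7=1 (all 1) -> maybe
Op 9: query bat -> checks bit2=1, bit7=1 (all 1) -> maybe
Op 10: query hen -> checks bit0=1, bit6=1, bit7=1 (all 1) -> maybe
Query results in order: maybe maybe maybe maybe maybe maybe

Answer: maybe maybe maybe maybe maybe maybe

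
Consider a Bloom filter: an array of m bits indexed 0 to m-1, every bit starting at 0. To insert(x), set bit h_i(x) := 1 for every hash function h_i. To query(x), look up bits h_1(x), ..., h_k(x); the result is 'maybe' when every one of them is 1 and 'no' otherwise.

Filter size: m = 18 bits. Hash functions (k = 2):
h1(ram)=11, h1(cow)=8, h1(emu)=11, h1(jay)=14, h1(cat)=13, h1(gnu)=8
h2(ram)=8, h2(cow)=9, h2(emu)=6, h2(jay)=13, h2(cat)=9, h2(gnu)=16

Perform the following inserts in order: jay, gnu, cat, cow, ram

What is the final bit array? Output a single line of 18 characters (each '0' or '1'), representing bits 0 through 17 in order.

Start: bits=000000000000000000
After insert 'jay': sets bits 13 14 -> bits=000000000000011000
After insert 'gnu': sets bits 8 16 -> bits=000000001000011010
After insert 'cat': sets bits 9 13 -> bits=000000001100011010
After insert 'cow': sets bits 8 9 -> bits=000000001100011010
After insert 'ram': sets bits 8 11 -> bits=000000001101011010

Answer: 000000001101011010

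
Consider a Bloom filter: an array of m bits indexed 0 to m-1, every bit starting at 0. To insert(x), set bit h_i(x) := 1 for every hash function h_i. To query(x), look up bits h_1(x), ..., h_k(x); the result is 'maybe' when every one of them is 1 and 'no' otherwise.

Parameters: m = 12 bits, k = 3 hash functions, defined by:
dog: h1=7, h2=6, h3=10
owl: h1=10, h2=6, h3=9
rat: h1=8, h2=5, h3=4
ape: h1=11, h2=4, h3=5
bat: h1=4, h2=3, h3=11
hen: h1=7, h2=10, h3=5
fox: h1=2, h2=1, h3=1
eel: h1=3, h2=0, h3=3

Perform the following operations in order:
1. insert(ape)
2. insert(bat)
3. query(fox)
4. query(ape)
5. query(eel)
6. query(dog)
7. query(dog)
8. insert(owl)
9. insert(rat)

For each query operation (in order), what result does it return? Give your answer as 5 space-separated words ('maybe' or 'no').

Start: bits=000000000000
Op 1: insert ape -> sets bits 4 5 11 -> bits=000011000001
Op 2: insert bat -> sets bits 3 4 11 -> bits=000111000001
Op 3: query fox -> checks bit1=0, bit2=0 (has a 0) -> no
Op 4: query ape -> checks bit4=1, bit5=1, bit11=1 (all 1) -> maybe
Op 5: query eel -> checks bit0=0, bit3=1 (has a 0) -> no
Op 6: query dog -> checks bit6=0, bit7=0, bit10=0 (has a 0) -> no
Op 7: query dog -> checks bit6=0, bit7=0, bit10=0 (has a 0) -> no
Op 8: insert owl -> sets bits 6 9 10 -> bits=000111100111
Op 9: insert rat -> sets bits 4 5 8 -> bits=000111101111
Query results in order: no maybe no no no

Answer: no maybe no no no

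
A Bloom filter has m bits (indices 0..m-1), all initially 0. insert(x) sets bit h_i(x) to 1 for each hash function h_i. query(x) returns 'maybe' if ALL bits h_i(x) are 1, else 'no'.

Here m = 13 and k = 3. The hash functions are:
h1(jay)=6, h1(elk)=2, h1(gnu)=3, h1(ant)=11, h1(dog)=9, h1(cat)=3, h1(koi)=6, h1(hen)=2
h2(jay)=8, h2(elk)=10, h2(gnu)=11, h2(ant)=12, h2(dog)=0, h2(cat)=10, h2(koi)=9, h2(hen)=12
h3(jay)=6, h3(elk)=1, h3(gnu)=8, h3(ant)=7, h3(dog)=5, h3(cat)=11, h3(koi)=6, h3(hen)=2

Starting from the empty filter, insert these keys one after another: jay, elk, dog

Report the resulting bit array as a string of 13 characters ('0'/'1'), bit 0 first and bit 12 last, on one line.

Start: bits=0000000000000
After insert 'jay': sets bits 6 8 -> bits=0000001010000
After insert 'elk': sets bits 1 2 10 -> bits=0110001010100
After insert 'dog': sets bits 0 5 9 -> bits=1110011011100

Answer: 1110011011100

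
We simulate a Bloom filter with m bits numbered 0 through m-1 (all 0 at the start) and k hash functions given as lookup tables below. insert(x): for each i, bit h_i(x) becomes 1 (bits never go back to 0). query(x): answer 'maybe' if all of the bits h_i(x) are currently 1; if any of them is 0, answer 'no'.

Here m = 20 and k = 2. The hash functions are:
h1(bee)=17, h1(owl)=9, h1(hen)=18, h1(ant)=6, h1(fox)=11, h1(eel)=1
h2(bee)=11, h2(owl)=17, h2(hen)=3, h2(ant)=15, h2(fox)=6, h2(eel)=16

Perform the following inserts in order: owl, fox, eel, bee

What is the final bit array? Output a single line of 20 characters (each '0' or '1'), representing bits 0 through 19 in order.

Answer: 01000010010100001100

Derivation:
Start: bits=00000000000000000000
After insert 'owl': sets bits 9 17 -> bits=00000000010000000100
After insert 'fox': sets bits 6 11 -> bits=00000010010100000100
After insert 'eel': sets bits 1 16 -> bits=01000010010100001100
After insert 'bee': sets bits 11 17 -> bits=01000010010100001100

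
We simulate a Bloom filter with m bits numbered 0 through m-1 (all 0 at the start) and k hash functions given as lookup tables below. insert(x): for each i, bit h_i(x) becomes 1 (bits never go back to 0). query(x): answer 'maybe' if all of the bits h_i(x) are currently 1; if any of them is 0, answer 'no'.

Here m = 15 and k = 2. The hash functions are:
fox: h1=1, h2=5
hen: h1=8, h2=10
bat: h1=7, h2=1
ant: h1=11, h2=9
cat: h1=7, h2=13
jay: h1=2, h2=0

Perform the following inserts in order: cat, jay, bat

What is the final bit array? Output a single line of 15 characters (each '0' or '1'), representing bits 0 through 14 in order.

Start: bits=000000000000000
After insert 'cat': sets bits 7 13 -> bits=000000010000010
After insert 'jay': sets bits 0 2 -> bits=101000010000010
After insert 'bat': sets bits 1 7 -> bits=111000010000010

Answer: 111000010000010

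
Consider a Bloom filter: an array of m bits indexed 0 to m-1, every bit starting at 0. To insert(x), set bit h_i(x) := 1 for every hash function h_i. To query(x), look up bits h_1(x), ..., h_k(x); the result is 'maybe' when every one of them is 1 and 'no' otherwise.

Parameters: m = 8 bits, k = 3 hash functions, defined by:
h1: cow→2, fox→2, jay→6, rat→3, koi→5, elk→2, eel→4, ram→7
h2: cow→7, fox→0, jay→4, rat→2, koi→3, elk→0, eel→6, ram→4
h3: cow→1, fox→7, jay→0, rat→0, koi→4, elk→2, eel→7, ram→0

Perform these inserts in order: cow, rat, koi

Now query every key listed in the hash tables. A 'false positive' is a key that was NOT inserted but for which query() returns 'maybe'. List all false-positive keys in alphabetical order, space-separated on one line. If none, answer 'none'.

Answer: elk fox ram

Derivation:
Start: bits=00000000
After insert 'cow': sets bits 1 2 7 -> bits=01100001
After insert 'rat': sets bits 0 2 3 -> bits=11110001
After insert 'koi': sets bits 3 4 5 -> bits=11111101
Not inserted: eel elk fox jay ram — query each against bits=11111101:
query eel: checks bit4=1, bit6=0, bit7=1 (has a 0) -> no => not a false positive
query elk: checks bit0=1, bit2=1 (all 1) -> maybe => FALSE POSITIVE
query fox: checks bit0=1, bit2=1, bit7=1 (all 1) -> maybe => FALSE POSITIVE
query jay: checks bit0=1, bit4=1, bit6=0 (has a 0) -> no => not a false positive
query ram: checks bit0=1, bit4=1, bit7=1 (all 1) -> maybe => FALSE POSITIVE
False positives (alphabetical): elk fox ram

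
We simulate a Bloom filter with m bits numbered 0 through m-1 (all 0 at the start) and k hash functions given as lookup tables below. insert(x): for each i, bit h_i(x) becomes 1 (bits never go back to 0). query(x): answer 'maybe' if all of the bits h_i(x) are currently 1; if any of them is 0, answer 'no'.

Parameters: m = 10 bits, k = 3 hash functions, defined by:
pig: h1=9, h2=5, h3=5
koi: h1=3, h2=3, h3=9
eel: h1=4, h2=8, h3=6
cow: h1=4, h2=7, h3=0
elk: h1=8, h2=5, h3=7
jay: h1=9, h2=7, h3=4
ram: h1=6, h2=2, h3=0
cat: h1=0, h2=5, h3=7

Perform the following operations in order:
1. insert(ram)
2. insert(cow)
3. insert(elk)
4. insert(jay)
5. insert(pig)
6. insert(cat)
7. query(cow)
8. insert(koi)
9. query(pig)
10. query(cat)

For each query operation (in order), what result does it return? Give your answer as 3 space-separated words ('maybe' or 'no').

Start: bits=0000000000
Op 1: insert ram -> sets bits 0 2 6 -> bits=1010001000
Op 2: insert cow -> sets bits 0 4 7 -> bits=1010101100
Op 3: insert elk -> sets bits 5 7 8 -> bits=1010111110
Op 4: insert jay -> sets bits 4 7 9 -> bits=1010111111
Op 5: insert pig -> sets bits 5 9 -> bits=1010111111
Op 6: insert cat -> sets bits 0 5 7 -> bits=1010111111
Op 7: query cow -> checks bit0=1, bit4=1, bit7=1 (all 1) -> maybe
Op 8: insert koi -> sets bits 3 9 -> bits=1011111111
Op 9: query pig -> checks bit5=1, bit9=1 (all 1) -> maybe
Op 10: query cat -> checks bit0=1, bit5=1, bit7=1 (all 1) -> maybe
Query results in order: maybe maybe maybe

Answer: maybe maybe maybe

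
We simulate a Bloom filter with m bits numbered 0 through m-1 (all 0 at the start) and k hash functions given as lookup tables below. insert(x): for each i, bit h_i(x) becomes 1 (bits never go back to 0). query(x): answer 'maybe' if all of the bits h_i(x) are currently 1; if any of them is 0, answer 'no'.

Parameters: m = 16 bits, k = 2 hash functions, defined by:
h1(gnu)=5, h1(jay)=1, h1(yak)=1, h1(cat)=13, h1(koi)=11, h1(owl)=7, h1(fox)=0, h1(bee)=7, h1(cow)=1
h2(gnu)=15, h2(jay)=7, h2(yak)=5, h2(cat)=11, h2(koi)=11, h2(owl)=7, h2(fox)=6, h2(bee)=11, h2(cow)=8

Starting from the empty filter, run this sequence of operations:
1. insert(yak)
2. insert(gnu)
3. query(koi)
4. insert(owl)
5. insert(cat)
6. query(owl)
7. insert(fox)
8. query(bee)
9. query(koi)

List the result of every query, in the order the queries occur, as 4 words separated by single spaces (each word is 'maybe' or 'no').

Answer: no maybe maybe maybe

Derivation:
Start: bits=0000000000000000
Op 1: insert yak -> sets bits 1 5 -> bits=0100010000000000
Op 2: insert gnu -> sets bits 5 15 -> bits=0100010000000001
Op 3: query koi -> checks bit11=0 (has a 0) -> no
Op 4: insert owl -> sets bits 7 -> bits=0100010100000001
Op 5: insert cat -> sets bits 11 13 -> bits=0100010100010101
Op 6: query owl -> checks bit7=1 (all 1) -> maybe
Op 7: insert fox -> sets bits 0 6 -> bits=1100011100010101
Op 8: query bee -> checks bit7=1, bit11=1 (all 1) -> maybe
Op 9: query koi -> checks bit11=1 (all 1) -> maybe
Query results in order: no maybe maybe maybe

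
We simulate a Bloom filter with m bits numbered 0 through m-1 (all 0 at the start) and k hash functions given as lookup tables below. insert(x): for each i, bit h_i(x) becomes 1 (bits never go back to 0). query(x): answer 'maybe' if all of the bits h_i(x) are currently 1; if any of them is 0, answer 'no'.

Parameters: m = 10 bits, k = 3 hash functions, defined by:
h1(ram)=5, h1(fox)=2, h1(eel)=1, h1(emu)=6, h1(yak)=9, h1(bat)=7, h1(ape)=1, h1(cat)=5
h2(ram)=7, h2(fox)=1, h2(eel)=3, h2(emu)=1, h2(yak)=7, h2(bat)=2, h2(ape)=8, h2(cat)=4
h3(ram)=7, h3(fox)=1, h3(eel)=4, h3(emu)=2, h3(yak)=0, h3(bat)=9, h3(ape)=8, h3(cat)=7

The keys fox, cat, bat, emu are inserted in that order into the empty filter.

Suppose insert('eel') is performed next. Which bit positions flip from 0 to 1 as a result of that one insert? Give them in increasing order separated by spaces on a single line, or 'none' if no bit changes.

Start: bits=0000000000
After insert 'fox': sets bits 1 2 -> bits=0110000000
After insert 'cat': sets bits 4 5 7 -> bits=0110110100
After insert 'bat': sets bits 2 7 9 -> bits=0110110101
After insert 'emu': sets bits 1 2 6 -> bits=0110111101
insert 'eel' would touch bits 1 3 4; currently bit1=1, bit3=0, bit4=1
Bits that are 0 among those (would change 0->1): 3

Answer: 3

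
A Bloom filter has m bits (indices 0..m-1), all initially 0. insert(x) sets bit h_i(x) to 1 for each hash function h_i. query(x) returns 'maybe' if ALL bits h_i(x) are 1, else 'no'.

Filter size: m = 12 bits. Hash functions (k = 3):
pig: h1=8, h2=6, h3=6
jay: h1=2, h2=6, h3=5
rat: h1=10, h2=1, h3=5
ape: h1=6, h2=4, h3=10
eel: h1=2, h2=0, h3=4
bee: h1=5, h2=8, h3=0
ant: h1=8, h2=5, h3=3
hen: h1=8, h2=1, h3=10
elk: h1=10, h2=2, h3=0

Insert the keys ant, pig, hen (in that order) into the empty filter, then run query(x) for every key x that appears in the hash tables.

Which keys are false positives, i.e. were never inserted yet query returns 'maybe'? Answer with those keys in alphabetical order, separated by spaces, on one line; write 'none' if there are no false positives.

Start: bits=000000000000
After insert 'ant': sets bits 3 5 8 -> bits=000101001000
After insert 'pig': sets bits 6 8 -> bits=000101101000
After insert 'hen': sets bits 1 8 10 -> bits=010101101010
Not inserted: ape bee eel elk jay rat — query each against bits=010101101010:
query ape: checks bit4=0, bit6=1, bit10=1 (has a 0) -> no => not a false positive
query bee: checks bit0=0, bit5=1, bit8=1 (has a 0) -> no => not a false positive
query eel: checks bit0=0, bit2=0, bit4=0 (has a 0) -> no => not a false positive
query elk: checks bit0=0, bit2=0, bit10=1 (has a 0) -> no => not a false positive
query jay: checks bit2=0, bit5=1, bit6=1 (has a 0) -> no => not a false positive
query rat: checks bit1=1, bit5=1, bit10=1 (all 1) -> maybe => FALSE POSITIVE
False positives (alphabetical): rat

Answer: rat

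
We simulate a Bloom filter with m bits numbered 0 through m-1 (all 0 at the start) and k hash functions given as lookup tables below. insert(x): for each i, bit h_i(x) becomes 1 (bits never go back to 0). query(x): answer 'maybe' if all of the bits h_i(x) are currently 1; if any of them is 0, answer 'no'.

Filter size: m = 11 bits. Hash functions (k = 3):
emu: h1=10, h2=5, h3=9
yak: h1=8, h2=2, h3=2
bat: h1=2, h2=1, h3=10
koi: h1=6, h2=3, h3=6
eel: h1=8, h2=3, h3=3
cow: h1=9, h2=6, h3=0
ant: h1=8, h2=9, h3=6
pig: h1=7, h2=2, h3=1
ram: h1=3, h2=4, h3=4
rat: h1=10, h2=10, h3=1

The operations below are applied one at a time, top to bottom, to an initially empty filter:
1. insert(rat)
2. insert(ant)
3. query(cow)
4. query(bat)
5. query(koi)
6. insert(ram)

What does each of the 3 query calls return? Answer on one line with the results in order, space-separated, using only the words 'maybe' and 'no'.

Start: bits=00000000000
Op 1: insert rat -> sets bits 1 10 -> bits=01000000001
Op 2: insert ant -> sets bits 6 8 9 -> bits=01000010111
Op 3: query cow -> checks bit0=0, bit6=1, bit9=1 (has a 0) -> no
Op 4: query bat -> checks bit1=1, bit2=0, bit10=1 (has a 0) -> no
Op 5: query koi -> checks bit3=0, bit6=1 (has a 0) -> no
Op 6: insert ram -> sets bits 3 4 -> bits=01011010111
Query results in order: no no no

Answer: no no no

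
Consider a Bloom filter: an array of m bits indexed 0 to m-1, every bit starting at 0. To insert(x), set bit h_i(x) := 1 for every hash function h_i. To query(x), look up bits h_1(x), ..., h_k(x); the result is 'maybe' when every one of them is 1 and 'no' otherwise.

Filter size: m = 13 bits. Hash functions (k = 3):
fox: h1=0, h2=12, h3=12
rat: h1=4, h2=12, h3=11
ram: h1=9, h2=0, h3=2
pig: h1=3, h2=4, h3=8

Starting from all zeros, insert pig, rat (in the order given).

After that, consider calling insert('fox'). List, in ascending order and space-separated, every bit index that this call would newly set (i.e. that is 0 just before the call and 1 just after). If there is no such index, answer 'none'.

Start: bits=0000000000000
After insert 'pig': sets bits 3 4 8 -> bits=0001100010000
After insert 'rat': sets bits 4 11 12 -> bits=0001100010011
insert 'fox' would touch bits 0 12; currently bit0=0, bit12=1
Bits that are 0 among those (would change 0->1): 0

Answer: 0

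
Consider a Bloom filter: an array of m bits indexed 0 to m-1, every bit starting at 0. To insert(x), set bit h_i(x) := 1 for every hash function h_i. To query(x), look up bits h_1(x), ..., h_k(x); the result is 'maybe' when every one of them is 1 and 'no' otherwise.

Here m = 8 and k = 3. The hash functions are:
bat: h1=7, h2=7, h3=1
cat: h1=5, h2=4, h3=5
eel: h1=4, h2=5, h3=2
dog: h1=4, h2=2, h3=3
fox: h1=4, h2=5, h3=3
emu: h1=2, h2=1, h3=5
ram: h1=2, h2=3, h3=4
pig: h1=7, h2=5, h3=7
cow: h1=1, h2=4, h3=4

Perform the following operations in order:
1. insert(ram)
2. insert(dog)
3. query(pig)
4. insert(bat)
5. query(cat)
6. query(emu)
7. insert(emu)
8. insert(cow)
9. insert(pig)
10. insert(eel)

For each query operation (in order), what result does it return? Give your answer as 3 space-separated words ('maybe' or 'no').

Answer: no no no

Derivation:
Start: bits=00000000
Op 1: insert ram -> sets bits 2 3 4 -> bits=00111000
Op 2: insert dog -> sets bits 2 3 4 -> bits=00111000
Op 3: query pig -> checks bit5=0, bit7=0 (has a 0) -> no
Op 4: insert bat -> sets bits 1 7 -> bits=01111001
Op 5: query cat -> checks bit4=1, bit5=0 (has a 0) -> no
Op 6: query emu -> checks bit1=1, bit2=1, bit5=0 (has a 0) -> no
Op 7: insert emu -> sets bits 1 2 5 -> bits=01111101
Op 8: insert cow -> sets bits 1 4 -> bits=01111101
Op 9: insert pig -> sets bits 5 7 -> bits=01111101
Op 10: insert eel -> sets bits 2 4 5 -> bits=01111101
Query results in order: no no no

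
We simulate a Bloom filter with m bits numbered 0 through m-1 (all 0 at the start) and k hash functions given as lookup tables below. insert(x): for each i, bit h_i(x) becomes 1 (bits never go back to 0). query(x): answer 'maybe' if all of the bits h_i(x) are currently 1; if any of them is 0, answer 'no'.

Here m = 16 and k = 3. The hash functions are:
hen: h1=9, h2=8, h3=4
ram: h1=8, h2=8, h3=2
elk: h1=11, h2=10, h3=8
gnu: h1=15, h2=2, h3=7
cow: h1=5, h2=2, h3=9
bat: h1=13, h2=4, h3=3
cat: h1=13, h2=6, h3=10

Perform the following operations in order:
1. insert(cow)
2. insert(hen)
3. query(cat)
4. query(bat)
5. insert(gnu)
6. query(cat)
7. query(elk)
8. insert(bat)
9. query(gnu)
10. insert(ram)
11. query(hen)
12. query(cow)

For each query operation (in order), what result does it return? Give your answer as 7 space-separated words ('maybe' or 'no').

Answer: no no no no maybe maybe maybe

Derivation:
Start: bits=0000000000000000
Op 1: insert cow -> sets bits 2 5 9 -> bits=0010010001000000
Op 2: insert hen -> sets bits 4 8 9 -> bits=0010110011000000
Op 3: query cat -> checks bit6=0, bit10=0, bit13=0 (has a 0) -> no
Op 4: query bat -> checks bit3=0, bit4=1, bit13=0 (has a 0) -> no
Op 5: insert gnu -> sets bits 2 7 15 -> bits=0010110111000001
Op 6: query cat -> checks bit6=0, bit10=0, bit13=0 (has a 0) -> no
Op 7: query elk -> checks bit8=1, bit10=0, bit11=0 (has a 0) -> no
Op 8: insert bat -> sets bits 3 4 13 -> bits=0011110111000101
Op 9: query gnu -> checks bit2=1, bit7=1, bit15=1 (all 1) -> maybe
Op 10: insert ram -> sets bits 2 8 -> bits=0011110111000101
Op 11: query hen -> checks bit4=1, bit8=1, bit9=1 (all 1) -> maybe
Op 12: query cow -> checks bit2=1, bit5=1, bit9=1 (all 1) -> maybe
Query results in order: no no no no maybe maybe maybe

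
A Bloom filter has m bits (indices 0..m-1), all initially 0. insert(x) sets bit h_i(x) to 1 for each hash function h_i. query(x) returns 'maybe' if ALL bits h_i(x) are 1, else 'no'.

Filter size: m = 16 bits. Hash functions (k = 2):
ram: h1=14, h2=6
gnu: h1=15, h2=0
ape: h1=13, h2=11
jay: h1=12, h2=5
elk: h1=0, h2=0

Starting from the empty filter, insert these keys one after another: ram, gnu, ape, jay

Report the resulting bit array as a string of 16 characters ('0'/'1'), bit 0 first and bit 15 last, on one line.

Start: bits=0000000000000000
After insert 'ram': sets bits 6 14 -> bits=0000001000000010
After insert 'gnu': sets bits 0 15 -> bits=1000001000000011
After insert 'ape': sets bits 11 13 -> bits=1000001000010111
After insert 'jay': sets bits 5 12 -> bits=1000011000011111

Answer: 1000011000011111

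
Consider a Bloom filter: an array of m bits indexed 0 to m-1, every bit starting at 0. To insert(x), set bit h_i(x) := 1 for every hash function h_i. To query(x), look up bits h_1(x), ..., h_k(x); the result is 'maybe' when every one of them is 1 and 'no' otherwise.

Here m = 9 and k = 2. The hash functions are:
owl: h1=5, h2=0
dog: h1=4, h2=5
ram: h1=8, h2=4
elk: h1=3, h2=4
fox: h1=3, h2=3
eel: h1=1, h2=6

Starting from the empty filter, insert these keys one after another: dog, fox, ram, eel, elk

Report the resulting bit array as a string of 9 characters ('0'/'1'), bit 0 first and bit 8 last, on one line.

Answer: 010111101

Derivation:
Start: bits=000000000
After insert 'dog': sets bits 4 5 -> bits=000011000
After insert 'fox': sets bits 3 -> bits=000111000
After insert 'ram': sets bits 4 8 -> bits=000111001
After insert 'eel': sets bits 1 6 -> bits=010111101
After insert 'elk': sets bits 3 4 -> bits=010111101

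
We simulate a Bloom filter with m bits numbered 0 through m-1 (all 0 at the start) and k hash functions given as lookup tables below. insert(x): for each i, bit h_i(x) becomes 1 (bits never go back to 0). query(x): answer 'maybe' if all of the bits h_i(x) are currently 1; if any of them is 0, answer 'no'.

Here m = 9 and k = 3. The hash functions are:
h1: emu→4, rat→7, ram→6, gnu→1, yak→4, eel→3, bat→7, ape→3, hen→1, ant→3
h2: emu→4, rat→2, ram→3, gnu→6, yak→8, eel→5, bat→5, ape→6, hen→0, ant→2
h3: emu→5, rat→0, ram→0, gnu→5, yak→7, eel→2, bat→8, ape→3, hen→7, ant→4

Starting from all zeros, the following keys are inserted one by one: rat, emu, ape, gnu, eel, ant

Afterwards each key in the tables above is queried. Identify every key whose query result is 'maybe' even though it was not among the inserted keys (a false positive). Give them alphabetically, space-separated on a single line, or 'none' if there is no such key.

Answer: hen ram

Derivation:
Start: bits=000000000
After insert 'rat': sets bits 0 2 7 -> bits=101000010
After insert 'emu': sets bits 4 5 -> bits=101011010
After insert 'ape': sets bits 3 6 -> bits=101111110
After insert 'gnu': sets bits 1 5 6 -> bits=111111110
After insert 'eel': sets bits 2 3 5 -> bits=111111110
After insert 'ant': sets bits 2 3 4 -> bits=111111110
Not inserted: bat hen ram yak — query each against bits=111111110:
query bat: checks bit5=1, bit7=1, bit8=0 (has a 0) -> no => not a false positive
query hen: checks bit0=1, bit1=1, bit7=1 (all 1) -> maybe => FALSE POSITIVE
query ram: checks bit0=1, bit3=1, bit6=1 (all 1) -> maybe => FALSE POSITIVE
query yak: checks bit4=1, bit7=1, bit8=0 (has a 0) -> no => not a false positive
False positives (alphabetical): hen ram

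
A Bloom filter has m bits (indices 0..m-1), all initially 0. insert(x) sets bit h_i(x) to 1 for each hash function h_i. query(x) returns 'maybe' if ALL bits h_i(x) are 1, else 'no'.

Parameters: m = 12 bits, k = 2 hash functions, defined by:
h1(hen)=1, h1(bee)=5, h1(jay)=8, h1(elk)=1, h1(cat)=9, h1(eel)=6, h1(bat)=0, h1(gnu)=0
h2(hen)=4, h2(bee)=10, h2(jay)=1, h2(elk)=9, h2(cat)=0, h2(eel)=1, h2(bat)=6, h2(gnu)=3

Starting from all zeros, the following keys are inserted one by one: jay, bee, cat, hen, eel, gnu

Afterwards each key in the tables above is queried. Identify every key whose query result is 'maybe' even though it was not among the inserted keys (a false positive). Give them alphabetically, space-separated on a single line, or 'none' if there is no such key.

Start: bits=000000000000
After insert 'jay': sets bits 1 8 -> bits=010000001000
After insert 'bee': sets bits 5 10 -> bits=010001001010
After insert 'cat': sets bits 0 9 -> bits=110001001110
After insert 'hen': sets bits 1 4 -> bits=110011001110
After insert 'eel': sets bits 1 6 -> bits=110011101110
After insert 'gnu': sets bits 0 3 -> bits=110111101110
Not inserted: bat elk — query each against bits=110111101110:
query bat: checks bit0=1, bit6=1 (all 1) -> maybe => FALSE POSITIVE
query elk: checks bit1=1, bit9=1 (all 1) -> maybe => FALSE POSITIVE
False positives (alphabetical): bat elk

Answer: bat elk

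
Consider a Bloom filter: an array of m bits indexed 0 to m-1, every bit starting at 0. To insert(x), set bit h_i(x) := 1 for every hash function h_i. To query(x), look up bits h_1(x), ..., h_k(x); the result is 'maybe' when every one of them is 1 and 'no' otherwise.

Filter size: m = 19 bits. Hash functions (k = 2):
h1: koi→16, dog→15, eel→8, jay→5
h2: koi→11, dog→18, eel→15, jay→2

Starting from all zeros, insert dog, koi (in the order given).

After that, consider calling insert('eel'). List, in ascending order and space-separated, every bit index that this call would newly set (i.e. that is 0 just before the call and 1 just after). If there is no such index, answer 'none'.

Start: bits=0000000000000000000
After insert 'dog': sets bits 15 18 -> bits=0000000000000001001
After insert 'koi': sets bits 11 16 -> bits=0000000000010001101
insert 'eel' would touch bits 8 15; currently bit8=0, bit15=1
Bits that are 0 among those (would change 0->1): 8

Answer: 8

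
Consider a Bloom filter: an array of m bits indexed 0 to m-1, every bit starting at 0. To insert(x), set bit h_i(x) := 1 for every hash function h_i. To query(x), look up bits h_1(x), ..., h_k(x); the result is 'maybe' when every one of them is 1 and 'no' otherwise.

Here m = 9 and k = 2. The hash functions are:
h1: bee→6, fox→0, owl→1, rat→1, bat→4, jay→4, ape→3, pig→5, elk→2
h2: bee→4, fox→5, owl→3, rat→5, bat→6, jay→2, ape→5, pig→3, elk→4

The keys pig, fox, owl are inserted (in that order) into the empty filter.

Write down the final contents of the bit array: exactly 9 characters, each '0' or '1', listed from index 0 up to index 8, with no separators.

Answer: 110101000

Derivation:
Start: bits=000000000
After insert 'pig': sets bits 3 5 -> bits=000101000
After insert 'fox': sets bits 0 5 -> bits=100101000
After insert 'owl': sets bits 1 3 -> bits=110101000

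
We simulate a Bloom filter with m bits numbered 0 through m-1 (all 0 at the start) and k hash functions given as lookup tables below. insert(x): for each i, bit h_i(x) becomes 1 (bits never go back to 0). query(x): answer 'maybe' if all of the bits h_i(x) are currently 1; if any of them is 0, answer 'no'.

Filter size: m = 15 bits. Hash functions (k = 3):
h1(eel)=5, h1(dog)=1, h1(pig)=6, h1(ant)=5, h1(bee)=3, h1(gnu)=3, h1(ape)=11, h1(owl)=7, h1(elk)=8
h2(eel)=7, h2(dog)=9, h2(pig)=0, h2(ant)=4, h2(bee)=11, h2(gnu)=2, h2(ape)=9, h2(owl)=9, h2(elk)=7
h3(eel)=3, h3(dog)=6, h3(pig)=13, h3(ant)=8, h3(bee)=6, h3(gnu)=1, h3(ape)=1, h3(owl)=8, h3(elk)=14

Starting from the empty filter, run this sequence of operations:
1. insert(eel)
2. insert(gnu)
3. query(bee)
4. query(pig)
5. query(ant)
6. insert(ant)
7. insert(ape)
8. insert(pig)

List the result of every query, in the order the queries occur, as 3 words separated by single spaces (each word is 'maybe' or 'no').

Start: bits=000000000000000
Op 1: insert eel -> sets bits 3 5 7 -> bits=000101010000000
Op 2: insert gnu -> sets bits 1 2 3 -> bits=011101010000000
Op 3: query bee -> checks bit3=1, bit6=0, bit11=0 (has a 0) -> no
Op 4: query pig -> checks bit0=0, bit6=0, bit13=0 (has a 0) -> no
Op 5: query ant -> checks bit4=0, bit5=1, bit8=0 (has a 0) -> no
Op 6: insert ant -> sets bits 4 5 8 -> bits=011111011000000
Op 7: insert ape -> sets bits 1 9 11 -> bits=011111011101000
Op 8: insert pig -> sets bits 0 6 13 -> bits=111111111101010
Query results in order: no no no

Answer: no no no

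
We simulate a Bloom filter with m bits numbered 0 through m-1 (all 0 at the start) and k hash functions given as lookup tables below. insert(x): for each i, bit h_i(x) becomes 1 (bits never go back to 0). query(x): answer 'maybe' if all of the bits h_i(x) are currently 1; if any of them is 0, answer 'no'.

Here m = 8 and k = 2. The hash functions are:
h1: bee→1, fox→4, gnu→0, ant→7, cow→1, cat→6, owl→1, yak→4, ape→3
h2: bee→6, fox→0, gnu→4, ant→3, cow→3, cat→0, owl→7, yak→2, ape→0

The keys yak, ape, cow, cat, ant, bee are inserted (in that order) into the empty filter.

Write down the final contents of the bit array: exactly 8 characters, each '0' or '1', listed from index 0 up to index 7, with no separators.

Start: bits=00000000
After insert 'yak': sets bits 2 4 -> bits=00101000
After insert 'ape': sets bits 0 3 -> bits=10111000
After insert 'cow': sets bits 1 3 -> bits=11111000
After insert 'cat': sets bits 0 6 -> bits=11111010
After insert 'ant': sets bits 3 7 -> bits=11111011
After insert 'bee': sets bits 1 6 -> bits=11111011

Answer: 11111011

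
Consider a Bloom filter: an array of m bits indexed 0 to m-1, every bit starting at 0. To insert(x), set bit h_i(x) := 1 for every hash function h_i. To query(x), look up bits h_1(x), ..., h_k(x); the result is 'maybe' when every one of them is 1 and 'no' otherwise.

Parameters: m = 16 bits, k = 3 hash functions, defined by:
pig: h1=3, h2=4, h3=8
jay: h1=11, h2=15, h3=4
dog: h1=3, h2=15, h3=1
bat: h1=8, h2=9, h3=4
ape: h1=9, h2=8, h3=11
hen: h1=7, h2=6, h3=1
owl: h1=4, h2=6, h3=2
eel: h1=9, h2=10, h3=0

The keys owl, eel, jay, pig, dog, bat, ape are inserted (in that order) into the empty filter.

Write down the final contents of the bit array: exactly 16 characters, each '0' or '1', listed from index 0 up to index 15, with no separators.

Start: bits=0000000000000000
After insert 'owl': sets bits 2 4 6 -> bits=0010101000000000
After insert 'eel': sets bits 0 9 10 -> bits=1010101001100000
After insert 'jay': sets bits 4 11 15 -> bits=1010101001110001
After insert 'pig': sets bits 3 4 8 -> bits=1011101011110001
After insert 'dog': sets bits 1 3 15 -> bits=1111101011110001
After insert 'bat': sets bits 4 8 9 -> bits=1111101011110001
After insert 'ape': sets bits 8 9 11 -> bits=1111101011110001

Answer: 1111101011110001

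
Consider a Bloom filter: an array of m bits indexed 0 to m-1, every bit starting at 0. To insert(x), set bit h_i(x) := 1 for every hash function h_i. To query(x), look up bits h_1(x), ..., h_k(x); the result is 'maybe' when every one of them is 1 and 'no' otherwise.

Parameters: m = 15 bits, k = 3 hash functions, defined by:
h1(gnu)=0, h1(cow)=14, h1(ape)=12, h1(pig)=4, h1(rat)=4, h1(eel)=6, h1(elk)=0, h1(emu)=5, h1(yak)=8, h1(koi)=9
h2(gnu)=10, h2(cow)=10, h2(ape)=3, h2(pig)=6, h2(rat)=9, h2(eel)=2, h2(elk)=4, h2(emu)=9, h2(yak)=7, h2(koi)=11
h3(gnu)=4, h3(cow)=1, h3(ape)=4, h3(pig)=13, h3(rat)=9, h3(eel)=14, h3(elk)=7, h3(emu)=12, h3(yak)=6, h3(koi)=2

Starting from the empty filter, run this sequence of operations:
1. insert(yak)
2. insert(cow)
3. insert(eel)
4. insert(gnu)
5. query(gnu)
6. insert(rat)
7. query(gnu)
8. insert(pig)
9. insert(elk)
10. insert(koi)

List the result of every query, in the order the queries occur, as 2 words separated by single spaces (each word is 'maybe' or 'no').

Answer: maybe maybe

Derivation:
Start: bits=000000000000000
Op 1: insert yak -> sets bits 6 7 8 -> bits=000000111000000
Op 2: insert cow -> sets bits 1 10 14 -> bits=010000111010001
Op 3: insert eel -> sets bits 2 6 14 -> bits=011000111010001
Op 4: insert gnu -> sets bits 0 4 10 -> bits=111010111010001
Op 5: query gnu -> checks bit0=1, bit4=1, bit10=1 (all 1) -> maybe
Op 6: insert rat -> sets bits 4 9 -> bits=111010111110001
Op 7: query gnu -> checks bit0=1, bit4=1, bit10=1 (all 1) -> maybe
Op 8: insert pig -> sets bits 4 6 13 -> bits=111010111110011
Op 9: insert elk -> sets bits 0 4 7 -> bits=111010111110011
Op 10: insert koi -> sets bits 2 9 11 -> bits=111010111111011
Query results in order: maybe maybe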